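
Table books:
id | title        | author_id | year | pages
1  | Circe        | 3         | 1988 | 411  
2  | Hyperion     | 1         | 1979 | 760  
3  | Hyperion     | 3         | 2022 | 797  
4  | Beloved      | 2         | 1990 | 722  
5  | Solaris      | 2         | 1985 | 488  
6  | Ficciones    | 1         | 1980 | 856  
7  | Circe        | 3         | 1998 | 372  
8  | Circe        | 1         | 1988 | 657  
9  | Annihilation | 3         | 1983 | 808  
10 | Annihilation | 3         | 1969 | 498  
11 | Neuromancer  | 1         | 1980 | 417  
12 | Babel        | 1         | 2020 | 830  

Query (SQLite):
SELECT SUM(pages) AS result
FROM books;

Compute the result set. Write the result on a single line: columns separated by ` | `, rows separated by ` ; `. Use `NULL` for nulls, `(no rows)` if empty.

All pages values: [411, 760, 797, 722, 488, 856, 372, 657, 808, 498, 417, 830].
SUM of non-NULL values = 7616.

7616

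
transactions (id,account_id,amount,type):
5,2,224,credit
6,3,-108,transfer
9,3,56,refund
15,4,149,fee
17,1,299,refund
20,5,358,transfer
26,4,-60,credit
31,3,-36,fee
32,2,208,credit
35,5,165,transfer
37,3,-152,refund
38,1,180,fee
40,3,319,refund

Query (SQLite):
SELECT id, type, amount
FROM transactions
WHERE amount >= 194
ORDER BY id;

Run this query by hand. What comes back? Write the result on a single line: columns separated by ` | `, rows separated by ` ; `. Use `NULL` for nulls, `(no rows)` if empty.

5 | credit | 224 ; 17 | refund | 299 ; 20 | transfer | 358 ; 32 | credit | 208 ; 40 | refund | 319

amount >= 194: ids {5, 17, 20, 32, 40}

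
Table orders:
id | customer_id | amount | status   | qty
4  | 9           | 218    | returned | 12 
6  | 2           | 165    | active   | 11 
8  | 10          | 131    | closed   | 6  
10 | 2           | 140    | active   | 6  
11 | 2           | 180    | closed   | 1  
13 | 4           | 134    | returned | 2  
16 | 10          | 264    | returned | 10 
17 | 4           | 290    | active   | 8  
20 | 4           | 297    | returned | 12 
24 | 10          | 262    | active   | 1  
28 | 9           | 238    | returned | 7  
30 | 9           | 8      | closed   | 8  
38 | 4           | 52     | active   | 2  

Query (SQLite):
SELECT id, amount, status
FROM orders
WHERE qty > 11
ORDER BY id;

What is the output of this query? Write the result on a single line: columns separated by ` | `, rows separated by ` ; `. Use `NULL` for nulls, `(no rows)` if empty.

qty > 11: ids {4, 20}

4 | 218 | returned ; 20 | 297 | returned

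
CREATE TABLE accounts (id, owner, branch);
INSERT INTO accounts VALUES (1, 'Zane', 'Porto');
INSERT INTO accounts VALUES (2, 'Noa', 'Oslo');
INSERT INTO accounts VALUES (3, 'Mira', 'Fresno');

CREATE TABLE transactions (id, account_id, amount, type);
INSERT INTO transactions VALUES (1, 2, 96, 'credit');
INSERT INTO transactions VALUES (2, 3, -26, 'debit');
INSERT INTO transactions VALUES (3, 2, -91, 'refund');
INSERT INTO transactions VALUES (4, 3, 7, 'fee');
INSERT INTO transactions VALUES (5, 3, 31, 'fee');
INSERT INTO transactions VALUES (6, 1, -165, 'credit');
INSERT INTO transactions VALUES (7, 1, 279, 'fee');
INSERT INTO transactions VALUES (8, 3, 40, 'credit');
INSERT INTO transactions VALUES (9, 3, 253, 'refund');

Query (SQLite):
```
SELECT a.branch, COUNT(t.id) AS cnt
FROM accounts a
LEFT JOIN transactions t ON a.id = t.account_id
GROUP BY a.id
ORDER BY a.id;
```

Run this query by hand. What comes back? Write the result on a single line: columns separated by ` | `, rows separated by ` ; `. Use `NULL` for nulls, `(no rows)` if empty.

Porto | 2 ; Oslo | 2 ; Fresno | 5

LEFT JOIN keeps every accounts row; unmatched ones get NULL for transactions columns.
Group by accounts.id and compute COUNT(t.id). COUNT(col) of an all-NULL group is 0.
  1: ids {6, 7} → COUNT(t.id)=2
  2: ids {1, 3} → COUNT(t.id)=2
  3: ids {2, 4, 5, 8, 9} → COUNT(t.id)=5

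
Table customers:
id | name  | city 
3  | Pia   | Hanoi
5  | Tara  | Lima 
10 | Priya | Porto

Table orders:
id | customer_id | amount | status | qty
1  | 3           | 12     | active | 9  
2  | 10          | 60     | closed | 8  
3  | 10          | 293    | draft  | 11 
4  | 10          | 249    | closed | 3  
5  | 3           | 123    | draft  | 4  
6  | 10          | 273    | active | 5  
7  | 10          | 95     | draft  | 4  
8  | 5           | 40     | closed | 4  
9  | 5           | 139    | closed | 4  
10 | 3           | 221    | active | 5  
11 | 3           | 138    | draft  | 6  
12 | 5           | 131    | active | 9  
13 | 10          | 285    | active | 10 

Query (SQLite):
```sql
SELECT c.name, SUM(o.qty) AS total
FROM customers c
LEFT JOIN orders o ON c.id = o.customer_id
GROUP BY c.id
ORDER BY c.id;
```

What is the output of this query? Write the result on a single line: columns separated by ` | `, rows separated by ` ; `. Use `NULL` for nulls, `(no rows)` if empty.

Pia | 24 ; Tara | 17 ; Priya | 41

LEFT JOIN keeps every customers row; unmatched ones get NULL for orders columns.
Group by customers.id and compute SUM(o.qty). SUM over an all-NULL group is NULL.
  3: ids {1, 5, 10, 11} → SUM(o.qty)=24
  5: ids {8, 9, 12} → SUM(o.qty)=17
  10: ids {2, 3, 4, 6, 7, 13} → SUM(o.qty)=41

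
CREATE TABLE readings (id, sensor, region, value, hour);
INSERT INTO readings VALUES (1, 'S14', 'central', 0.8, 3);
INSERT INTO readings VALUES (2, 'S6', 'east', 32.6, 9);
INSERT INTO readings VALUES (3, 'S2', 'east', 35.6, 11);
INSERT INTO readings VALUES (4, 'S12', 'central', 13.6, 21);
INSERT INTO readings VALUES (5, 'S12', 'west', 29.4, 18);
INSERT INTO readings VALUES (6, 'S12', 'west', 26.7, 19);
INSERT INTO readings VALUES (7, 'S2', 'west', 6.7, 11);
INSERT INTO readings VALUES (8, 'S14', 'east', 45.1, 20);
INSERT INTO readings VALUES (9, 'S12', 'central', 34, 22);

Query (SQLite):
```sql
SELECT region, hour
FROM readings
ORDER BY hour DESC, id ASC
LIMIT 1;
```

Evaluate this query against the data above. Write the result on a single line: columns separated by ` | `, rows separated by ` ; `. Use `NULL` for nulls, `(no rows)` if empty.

Sort by hour desc, tiebreak id asc: (22, id=9), (21, id=4), (20, id=8), (19, id=6) …. Take first 1.

central | 22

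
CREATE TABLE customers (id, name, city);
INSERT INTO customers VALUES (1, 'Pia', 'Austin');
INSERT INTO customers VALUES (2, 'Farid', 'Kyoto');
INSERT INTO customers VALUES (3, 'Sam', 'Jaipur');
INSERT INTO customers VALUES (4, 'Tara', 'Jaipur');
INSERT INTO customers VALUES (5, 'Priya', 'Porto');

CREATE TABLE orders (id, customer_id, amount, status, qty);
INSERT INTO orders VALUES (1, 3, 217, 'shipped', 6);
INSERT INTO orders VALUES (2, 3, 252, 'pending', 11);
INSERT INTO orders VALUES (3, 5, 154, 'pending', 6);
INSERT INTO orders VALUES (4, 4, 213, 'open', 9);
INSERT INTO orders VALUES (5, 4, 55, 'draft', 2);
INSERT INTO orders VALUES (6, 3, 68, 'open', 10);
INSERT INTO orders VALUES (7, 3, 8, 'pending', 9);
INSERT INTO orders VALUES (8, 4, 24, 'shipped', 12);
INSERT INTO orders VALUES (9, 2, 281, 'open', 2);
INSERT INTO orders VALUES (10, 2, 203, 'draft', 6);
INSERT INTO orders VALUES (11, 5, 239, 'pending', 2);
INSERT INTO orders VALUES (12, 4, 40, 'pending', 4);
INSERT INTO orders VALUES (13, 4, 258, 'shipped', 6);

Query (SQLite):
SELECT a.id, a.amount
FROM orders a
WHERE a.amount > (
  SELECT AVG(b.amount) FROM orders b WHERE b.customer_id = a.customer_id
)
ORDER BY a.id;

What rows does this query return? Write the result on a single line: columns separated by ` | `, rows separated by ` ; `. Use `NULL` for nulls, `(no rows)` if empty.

For each orders row a, compute AVG(amount) over rows sharing a.customer_id.
Keep row a if a.amount > that per-group AVG.
  customer_id=2: AVG(amount) = 242.0
  customer_id=3: AVG(amount) = 136.25
  customer_id=4: AVG(amount) = 118.0
  customer_id=5: AVG(amount) = 196.5

1 | 217 ; 2 | 252 ; 4 | 213 ; 9 | 281 ; 11 | 239 ; 13 | 258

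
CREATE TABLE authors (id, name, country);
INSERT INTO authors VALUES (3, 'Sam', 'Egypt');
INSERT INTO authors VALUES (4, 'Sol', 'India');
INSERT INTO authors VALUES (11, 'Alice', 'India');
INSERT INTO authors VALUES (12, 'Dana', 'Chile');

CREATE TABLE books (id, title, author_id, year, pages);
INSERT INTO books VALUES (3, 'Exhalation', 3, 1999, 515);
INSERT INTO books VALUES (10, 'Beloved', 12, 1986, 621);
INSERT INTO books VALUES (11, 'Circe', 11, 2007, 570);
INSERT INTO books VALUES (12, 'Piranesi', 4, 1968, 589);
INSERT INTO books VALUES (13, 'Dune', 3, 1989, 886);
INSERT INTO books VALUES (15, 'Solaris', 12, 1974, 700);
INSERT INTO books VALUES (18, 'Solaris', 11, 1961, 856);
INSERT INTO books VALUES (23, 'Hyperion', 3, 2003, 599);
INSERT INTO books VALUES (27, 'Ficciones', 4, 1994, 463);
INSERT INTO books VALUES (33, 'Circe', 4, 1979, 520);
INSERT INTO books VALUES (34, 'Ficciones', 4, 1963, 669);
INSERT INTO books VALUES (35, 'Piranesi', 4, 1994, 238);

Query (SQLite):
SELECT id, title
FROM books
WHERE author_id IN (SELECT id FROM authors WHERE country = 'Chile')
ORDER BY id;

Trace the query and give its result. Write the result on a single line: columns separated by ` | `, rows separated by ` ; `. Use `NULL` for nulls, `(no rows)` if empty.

10 | Beloved ; 15 | Solaris

Inner query: authors.id where country = 'Chile'.
Outer: keep books rows whose author_id is in that set.
Inner query → {12}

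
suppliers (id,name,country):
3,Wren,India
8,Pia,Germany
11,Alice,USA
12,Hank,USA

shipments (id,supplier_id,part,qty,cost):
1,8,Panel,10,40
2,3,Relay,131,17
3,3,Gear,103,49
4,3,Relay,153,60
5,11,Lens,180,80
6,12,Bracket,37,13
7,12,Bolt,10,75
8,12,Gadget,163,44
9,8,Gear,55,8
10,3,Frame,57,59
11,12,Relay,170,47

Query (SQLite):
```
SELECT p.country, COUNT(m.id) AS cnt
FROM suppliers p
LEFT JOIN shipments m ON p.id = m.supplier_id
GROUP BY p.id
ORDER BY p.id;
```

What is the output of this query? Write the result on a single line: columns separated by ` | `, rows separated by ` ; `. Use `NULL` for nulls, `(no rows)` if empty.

LEFT JOIN keeps every suppliers row; unmatched ones get NULL for shipments columns.
Group by suppliers.id and compute COUNT(m.id). COUNT(col) of an all-NULL group is 0.
  3: ids {2, 3, 4, 10} → COUNT(m.id)=4
  8: ids {1, 9} → COUNT(m.id)=2
  11: ids {5} → COUNT(m.id)=1
  12: ids {6, 7, 8, 11} → COUNT(m.id)=4

India | 4 ; Germany | 2 ; USA | 1 ; USA | 4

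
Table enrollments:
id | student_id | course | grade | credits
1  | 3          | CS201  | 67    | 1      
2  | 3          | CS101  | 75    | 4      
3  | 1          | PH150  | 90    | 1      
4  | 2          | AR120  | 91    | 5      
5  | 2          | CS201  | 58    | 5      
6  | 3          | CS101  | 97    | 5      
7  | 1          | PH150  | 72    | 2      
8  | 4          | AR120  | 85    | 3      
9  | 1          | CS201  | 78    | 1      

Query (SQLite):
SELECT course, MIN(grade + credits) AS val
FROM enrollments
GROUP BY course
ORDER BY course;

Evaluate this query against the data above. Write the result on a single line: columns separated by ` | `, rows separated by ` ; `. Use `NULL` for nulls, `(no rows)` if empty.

AR120 | 88 ; CS101 | 79 ; CS201 | 63 ; PH150 | 74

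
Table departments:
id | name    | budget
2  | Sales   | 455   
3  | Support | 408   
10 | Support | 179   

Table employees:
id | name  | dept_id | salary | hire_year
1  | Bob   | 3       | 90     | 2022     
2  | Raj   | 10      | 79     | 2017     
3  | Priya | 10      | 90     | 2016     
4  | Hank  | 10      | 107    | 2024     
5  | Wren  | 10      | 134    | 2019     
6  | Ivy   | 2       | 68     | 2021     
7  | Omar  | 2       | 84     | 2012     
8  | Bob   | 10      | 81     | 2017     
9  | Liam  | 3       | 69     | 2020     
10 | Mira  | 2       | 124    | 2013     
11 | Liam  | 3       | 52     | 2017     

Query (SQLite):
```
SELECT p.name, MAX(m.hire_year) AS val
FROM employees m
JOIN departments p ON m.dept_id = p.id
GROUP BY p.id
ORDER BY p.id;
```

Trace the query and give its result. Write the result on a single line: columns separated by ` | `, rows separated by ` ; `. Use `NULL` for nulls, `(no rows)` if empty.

Sales | 2021 ; Support | 2022 ; Support | 2024

Join each employees row to its departments via dept_id.
Group joined rows by departments.id; compute MAX(m.hire_year) per group.
  2: ids {6, 7, 10} → MAX(m.hire_year)=2021
  3: ids {1, 9, 11} → MAX(m.hire_year)=2022
  10: ids {2, 3, 4, 5, 8} → MAX(m.hire_year)=2024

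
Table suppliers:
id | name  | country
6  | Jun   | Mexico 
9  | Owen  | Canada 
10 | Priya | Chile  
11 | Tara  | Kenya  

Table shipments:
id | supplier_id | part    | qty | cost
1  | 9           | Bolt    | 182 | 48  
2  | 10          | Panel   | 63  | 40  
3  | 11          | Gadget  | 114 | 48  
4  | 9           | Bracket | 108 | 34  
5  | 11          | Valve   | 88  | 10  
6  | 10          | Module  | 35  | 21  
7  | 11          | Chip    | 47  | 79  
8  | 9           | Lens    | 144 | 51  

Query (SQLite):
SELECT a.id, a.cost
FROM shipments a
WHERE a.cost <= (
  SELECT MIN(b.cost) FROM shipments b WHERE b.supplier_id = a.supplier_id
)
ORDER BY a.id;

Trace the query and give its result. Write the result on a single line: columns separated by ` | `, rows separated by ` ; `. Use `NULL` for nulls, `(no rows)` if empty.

4 | 34 ; 5 | 10 ; 6 | 21

For each shipments row a, compute MIN(cost) over rows sharing a.supplier_id.
Keep row a if a.cost <= that per-group MIN.
  supplier_id=9: MIN(cost) = 34
  supplier_id=10: MIN(cost) = 21
  supplier_id=11: MIN(cost) = 10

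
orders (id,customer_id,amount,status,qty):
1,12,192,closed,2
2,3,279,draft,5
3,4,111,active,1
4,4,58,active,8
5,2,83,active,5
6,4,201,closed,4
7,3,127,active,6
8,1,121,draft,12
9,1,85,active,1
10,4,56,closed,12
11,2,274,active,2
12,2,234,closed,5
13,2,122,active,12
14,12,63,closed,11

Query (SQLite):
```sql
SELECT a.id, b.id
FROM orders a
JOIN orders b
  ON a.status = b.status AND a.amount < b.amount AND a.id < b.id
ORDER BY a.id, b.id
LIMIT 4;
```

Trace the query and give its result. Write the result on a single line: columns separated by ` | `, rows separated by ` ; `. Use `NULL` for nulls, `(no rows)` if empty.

1 | 6 ; 1 | 12 ; 3 | 7 ; 3 | 11

Pairs (a,b) with same status, a.amount < b.amount, a.id < b.id.
status groups: active:{3,4,5,7,9,11,13} closed:{1,6,10,12,14} draft:{2,8}
Ordered by (a.id, b.id); first 4.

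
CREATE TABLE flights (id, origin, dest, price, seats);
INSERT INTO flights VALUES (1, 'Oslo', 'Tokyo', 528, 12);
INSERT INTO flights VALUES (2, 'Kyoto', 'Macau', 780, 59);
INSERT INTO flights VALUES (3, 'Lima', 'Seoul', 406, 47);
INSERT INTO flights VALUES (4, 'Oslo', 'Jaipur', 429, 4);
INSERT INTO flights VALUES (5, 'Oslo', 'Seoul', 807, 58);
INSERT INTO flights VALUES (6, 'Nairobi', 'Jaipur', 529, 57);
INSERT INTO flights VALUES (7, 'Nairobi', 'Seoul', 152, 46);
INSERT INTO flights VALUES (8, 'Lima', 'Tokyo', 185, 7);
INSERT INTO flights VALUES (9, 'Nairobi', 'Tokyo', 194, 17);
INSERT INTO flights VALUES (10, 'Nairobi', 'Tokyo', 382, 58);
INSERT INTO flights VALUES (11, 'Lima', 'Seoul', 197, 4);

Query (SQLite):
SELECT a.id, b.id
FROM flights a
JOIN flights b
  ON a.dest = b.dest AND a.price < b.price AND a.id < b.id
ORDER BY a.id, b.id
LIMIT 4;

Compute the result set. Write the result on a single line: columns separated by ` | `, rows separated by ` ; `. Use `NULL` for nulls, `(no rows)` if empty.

Pairs (a,b) with same dest, a.price < b.price, a.id < b.id.
dest groups: Jaipur:{4,6} Macau:{2} Seoul:{3,5,7,11} Tokyo:{1,8,9,10}
Ordered by (a.id, b.id); first 4.

3 | 5 ; 4 | 6 ; 7 | 11 ; 8 | 9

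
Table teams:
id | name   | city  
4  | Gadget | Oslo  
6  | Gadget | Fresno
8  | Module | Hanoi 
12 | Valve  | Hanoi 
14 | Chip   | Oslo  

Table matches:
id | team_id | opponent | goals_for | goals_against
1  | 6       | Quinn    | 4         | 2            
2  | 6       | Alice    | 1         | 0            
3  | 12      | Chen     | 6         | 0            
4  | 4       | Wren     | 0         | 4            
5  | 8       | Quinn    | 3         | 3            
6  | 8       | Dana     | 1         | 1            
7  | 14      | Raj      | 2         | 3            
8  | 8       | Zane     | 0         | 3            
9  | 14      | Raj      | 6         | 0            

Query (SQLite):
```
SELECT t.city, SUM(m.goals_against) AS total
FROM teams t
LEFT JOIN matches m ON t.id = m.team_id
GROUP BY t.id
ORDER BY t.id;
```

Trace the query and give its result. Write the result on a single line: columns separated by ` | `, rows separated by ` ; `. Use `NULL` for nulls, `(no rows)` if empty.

LEFT JOIN keeps every teams row; unmatched ones get NULL for matches columns.
Group by teams.id and compute SUM(m.goals_against). SUM over an all-NULL group is NULL.
  4: ids {4} → SUM(m.goals_against)=4
  6: ids {1, 2} → SUM(m.goals_against)=2
  8: ids {5, 6, 8} → SUM(m.goals_against)=7
  12: ids {3} → SUM(m.goals_against)=0
  14: ids {7, 9} → SUM(m.goals_against)=3

Oslo | 4 ; Fresno | 2 ; Hanoi | 7 ; Hanoi | 0 ; Oslo | 3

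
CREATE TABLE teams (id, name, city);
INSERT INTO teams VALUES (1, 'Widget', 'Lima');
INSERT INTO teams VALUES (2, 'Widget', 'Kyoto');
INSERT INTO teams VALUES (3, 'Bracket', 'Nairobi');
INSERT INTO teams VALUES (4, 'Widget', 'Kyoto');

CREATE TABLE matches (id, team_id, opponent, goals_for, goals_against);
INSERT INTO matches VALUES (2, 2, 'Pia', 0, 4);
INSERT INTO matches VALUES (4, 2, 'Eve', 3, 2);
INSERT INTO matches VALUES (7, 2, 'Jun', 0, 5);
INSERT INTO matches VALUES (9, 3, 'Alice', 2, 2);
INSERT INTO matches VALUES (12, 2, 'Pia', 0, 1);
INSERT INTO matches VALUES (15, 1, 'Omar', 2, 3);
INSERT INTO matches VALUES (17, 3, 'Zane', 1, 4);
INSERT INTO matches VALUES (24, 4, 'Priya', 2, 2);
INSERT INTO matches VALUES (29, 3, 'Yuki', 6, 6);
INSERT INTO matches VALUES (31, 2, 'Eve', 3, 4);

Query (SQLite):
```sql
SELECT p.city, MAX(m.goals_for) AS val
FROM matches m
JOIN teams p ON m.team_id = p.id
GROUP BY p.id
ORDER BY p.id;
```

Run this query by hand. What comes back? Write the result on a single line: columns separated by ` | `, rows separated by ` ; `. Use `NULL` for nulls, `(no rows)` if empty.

Lima | 2 ; Kyoto | 3 ; Nairobi | 6 ; Kyoto | 2

Join each matches row to its teams via team_id.
Group joined rows by teams.id; compute MAX(m.goals_for) per group.
  1: ids {15} → MAX(m.goals_for)=2
  2: ids {2, 4, 7, 12, 31} → MAX(m.goals_for)=3
  3: ids {9, 17, 29} → MAX(m.goals_for)=6
  4: ids {24} → MAX(m.goals_for)=2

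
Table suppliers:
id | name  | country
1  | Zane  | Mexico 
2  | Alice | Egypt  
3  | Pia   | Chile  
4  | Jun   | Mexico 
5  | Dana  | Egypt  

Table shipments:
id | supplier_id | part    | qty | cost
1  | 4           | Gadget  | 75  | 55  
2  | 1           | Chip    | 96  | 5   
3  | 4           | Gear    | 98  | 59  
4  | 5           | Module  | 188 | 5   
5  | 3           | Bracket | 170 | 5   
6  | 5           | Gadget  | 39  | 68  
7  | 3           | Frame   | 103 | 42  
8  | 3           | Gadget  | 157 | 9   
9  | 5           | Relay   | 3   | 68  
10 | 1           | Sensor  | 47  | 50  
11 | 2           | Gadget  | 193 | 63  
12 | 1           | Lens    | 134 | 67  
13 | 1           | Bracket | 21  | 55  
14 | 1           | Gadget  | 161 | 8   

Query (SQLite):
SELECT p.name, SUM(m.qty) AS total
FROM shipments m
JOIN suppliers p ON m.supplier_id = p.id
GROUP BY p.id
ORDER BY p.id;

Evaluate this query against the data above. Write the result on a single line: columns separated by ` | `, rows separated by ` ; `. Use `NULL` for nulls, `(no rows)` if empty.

Zane | 459 ; Alice | 193 ; Pia | 430 ; Jun | 173 ; Dana | 230

Join each shipments row to its suppliers via supplier_id.
Group joined rows by suppliers.id; compute SUM(m.qty) per group.
  1: ids {2, 10, 12, 13, 14} → SUM(m.qty)=459
  2: ids {11} → SUM(m.qty)=193
  3: ids {5, 7, 8} → SUM(m.qty)=430
  4: ids {1, 3} → SUM(m.qty)=173
  5: ids {4, 6, 9} → SUM(m.qty)=230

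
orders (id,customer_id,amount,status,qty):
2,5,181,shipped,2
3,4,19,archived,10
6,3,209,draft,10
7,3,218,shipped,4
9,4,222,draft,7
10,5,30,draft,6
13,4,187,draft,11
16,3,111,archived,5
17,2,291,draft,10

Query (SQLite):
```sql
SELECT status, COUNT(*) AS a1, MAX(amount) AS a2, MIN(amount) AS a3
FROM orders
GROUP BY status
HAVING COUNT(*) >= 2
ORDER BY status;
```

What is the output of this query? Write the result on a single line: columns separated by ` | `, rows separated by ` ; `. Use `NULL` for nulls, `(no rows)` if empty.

archived | 2 | 111 | 19 ; draft | 5 | 291 | 30 ; shipped | 2 | 218 | 181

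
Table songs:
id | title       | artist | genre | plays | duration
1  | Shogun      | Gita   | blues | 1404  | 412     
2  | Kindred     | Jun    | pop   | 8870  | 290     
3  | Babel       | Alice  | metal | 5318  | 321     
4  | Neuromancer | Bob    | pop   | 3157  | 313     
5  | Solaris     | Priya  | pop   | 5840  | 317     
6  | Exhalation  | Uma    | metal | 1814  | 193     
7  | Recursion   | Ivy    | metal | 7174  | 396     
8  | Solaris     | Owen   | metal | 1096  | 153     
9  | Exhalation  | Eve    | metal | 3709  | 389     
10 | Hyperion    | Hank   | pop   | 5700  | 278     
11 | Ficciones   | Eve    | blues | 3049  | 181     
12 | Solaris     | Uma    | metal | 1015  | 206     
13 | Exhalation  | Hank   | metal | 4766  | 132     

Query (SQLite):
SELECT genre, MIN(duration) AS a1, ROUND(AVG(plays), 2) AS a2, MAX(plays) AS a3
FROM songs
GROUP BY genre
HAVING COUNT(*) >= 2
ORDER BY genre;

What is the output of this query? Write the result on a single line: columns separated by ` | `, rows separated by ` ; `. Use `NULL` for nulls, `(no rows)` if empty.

Group songs by genre.
Per group compute: MIN(duration), ROUND(AVG(plays), 2), MAX(plays).
HAVING: drop groups with fewer than 2 rows.
  blues: ids {1, 11} → MIN(duration)=181, ROUND(AVG(plays), 2)=2226.5, MAX(plays)=3049
  metal: ids {3, 6, 7, 8, 9, 12, 13} → MIN(duration)=132, ROUND(AVG(plays), 2)=3556, MAX(plays)=7174
  pop: ids {2, 4, 5, 10} → MIN(duration)=278, ROUND(AVG(plays), 2)=5891.75, MAX(plays)=8870

blues | 181 | 2226.5 | 3049 ; metal | 132 | 3556 | 7174 ; pop | 278 | 5891.75 | 8870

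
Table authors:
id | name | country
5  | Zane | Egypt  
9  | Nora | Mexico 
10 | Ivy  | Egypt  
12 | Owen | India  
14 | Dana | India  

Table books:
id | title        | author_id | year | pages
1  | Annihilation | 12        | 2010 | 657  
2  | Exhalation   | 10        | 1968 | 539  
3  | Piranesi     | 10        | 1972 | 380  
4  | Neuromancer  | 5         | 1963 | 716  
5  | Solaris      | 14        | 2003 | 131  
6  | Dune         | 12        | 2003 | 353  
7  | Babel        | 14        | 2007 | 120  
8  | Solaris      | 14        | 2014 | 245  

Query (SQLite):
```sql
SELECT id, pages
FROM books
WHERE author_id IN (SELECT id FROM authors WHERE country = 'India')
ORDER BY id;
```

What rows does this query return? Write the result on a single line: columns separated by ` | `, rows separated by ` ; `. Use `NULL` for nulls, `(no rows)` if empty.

Inner query: authors.id where country = 'India'.
Outer: keep books rows whose author_id is in that set.
Inner query → {12, 14}

1 | 657 ; 5 | 131 ; 6 | 353 ; 7 | 120 ; 8 | 245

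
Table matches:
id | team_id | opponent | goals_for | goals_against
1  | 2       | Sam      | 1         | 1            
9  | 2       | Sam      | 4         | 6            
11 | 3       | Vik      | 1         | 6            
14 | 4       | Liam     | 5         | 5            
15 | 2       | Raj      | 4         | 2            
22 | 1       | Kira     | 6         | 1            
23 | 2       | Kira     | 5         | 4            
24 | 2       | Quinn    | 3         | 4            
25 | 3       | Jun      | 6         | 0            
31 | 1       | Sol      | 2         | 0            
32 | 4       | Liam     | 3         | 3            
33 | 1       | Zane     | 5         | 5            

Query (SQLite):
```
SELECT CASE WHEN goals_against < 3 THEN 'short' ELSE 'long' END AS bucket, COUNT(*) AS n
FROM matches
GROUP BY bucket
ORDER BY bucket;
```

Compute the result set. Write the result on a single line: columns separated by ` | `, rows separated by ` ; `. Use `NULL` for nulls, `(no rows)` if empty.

Bucket rows by goals_against < 3 → 'short' else 'long'; count each bucket.

long | 7 ; short | 5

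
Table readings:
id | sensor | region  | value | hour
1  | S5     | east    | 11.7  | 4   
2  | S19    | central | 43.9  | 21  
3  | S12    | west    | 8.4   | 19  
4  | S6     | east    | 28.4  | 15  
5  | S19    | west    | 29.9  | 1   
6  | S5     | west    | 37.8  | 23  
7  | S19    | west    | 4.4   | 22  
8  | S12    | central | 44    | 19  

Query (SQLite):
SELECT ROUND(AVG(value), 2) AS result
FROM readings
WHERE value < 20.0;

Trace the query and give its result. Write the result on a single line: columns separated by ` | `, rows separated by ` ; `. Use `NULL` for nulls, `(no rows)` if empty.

8.17

Rows where value < 20.0 → value values: [11.7, 8.4, 4.4].
AVG = 24.5 / 3 (rounded to 2 dp).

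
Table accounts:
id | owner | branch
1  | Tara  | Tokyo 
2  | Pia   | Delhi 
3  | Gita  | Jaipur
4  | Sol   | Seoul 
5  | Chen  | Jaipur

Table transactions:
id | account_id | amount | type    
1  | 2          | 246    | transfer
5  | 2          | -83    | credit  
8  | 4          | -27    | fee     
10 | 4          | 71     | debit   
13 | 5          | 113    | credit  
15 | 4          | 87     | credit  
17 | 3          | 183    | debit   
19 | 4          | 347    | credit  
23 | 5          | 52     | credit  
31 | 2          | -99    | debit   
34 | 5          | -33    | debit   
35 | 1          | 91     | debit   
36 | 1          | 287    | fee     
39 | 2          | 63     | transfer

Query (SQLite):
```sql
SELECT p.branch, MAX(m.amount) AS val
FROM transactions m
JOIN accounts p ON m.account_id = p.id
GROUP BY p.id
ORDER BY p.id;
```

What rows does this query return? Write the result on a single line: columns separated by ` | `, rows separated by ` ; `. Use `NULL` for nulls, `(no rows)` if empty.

Tokyo | 287 ; Delhi | 246 ; Jaipur | 183 ; Seoul | 347 ; Jaipur | 113

Join each transactions row to its accounts via account_id.
Group joined rows by accounts.id; compute MAX(m.amount) per group.
  1: ids {35, 36} → MAX(m.amount)=287
  2: ids {1, 5, 31, 39} → MAX(m.amount)=246
  3: ids {17} → MAX(m.amount)=183
  4: ids {8, 10, 15, 19} → MAX(m.amount)=347
  5: ids {13, 23, 34} → MAX(m.amount)=113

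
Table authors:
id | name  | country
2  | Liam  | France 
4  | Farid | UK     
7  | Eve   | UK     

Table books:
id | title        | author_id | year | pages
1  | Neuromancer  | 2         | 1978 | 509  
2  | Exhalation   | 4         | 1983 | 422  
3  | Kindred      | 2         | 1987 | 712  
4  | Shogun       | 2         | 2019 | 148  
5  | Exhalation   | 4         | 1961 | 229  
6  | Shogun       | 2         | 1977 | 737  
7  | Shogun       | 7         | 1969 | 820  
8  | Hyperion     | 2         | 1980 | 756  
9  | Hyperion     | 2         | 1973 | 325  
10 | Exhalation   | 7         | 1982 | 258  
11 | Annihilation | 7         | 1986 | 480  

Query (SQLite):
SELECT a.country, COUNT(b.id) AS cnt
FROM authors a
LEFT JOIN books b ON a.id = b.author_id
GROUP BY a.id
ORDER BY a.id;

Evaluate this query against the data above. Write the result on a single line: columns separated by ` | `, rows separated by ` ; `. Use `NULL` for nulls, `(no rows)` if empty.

France | 6 ; UK | 2 ; UK | 3

LEFT JOIN keeps every authors row; unmatched ones get NULL for books columns.
Group by authors.id and compute COUNT(b.id). COUNT(col) of an all-NULL group is 0.
  2: ids {1, 3, 4, 6, 8, 9} → COUNT(b.id)=6
  4: ids {2, 5} → COUNT(b.id)=2
  7: ids {7, 10, 11} → COUNT(b.id)=3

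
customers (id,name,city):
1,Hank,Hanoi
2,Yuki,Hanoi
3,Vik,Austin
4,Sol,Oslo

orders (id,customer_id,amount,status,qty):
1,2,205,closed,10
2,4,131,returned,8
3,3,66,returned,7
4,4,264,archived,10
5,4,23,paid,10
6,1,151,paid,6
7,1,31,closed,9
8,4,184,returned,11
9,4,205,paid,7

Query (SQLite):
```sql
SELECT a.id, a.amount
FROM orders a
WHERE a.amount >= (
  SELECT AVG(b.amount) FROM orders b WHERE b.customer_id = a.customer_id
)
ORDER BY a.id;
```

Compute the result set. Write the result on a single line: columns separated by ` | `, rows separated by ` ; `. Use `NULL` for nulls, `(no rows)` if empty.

1 | 205 ; 3 | 66 ; 4 | 264 ; 6 | 151 ; 8 | 184 ; 9 | 205

For each orders row a, compute AVG(amount) over rows sharing a.customer_id.
Keep row a if a.amount >= that per-group AVG.
  customer_id=1: AVG(amount) = 91.0
  customer_id=2: AVG(amount) = 205.0
  customer_id=3: AVG(amount) = 66.0
  customer_id=4: AVG(amount) = 161.4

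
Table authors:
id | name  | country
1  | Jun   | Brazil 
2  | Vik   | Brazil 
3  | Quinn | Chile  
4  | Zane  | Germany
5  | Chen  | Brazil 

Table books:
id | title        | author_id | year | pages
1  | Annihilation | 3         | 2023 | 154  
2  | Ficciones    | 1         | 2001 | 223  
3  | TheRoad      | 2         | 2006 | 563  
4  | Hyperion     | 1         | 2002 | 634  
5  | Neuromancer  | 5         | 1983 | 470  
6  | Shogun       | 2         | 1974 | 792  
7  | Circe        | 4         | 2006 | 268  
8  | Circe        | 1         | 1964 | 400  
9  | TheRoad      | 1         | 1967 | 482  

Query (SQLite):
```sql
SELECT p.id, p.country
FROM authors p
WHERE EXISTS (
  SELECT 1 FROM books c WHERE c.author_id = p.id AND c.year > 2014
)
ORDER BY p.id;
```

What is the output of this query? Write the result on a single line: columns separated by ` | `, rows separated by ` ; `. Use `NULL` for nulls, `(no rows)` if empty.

3 | Chile

For each authors row, check whether any books with matching author_id has year > 2014.
Keep rows where that is true.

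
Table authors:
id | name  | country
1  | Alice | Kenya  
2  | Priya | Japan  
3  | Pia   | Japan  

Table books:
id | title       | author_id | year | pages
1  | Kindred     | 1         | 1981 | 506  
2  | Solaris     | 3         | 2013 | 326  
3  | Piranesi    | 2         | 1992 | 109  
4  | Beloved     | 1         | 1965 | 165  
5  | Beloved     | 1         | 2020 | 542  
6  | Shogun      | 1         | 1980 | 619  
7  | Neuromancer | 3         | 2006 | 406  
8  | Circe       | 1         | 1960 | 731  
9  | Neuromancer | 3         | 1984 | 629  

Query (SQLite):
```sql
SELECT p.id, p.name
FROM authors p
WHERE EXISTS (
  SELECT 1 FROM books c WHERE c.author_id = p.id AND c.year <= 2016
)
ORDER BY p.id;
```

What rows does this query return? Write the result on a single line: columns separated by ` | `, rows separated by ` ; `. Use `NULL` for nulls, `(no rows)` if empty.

1 | Alice ; 2 | Priya ; 3 | Pia

For each authors row, check whether any books with matching author_id has year <= 2016.
Keep rows where that is true.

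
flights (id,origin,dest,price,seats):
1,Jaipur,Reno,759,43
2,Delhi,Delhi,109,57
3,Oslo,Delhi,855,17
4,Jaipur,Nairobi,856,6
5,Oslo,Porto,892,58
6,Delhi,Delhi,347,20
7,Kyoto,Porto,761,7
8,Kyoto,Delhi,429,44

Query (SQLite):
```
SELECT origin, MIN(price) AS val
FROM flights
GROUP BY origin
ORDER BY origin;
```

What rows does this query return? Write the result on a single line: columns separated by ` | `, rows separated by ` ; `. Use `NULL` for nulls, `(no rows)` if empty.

Delhi | 109 ; Jaipur | 759 ; Kyoto | 429 ; Oslo | 855

Partition flights by origin; compute MIN(price) within each group.
  Delhi: ids {2, 6} → MIN(price)=109
  Jaipur: ids {1, 4} → MIN(price)=759
  Kyoto: ids {7, 8} → MIN(price)=429
  Oslo: ids {3, 5} → MIN(price)=855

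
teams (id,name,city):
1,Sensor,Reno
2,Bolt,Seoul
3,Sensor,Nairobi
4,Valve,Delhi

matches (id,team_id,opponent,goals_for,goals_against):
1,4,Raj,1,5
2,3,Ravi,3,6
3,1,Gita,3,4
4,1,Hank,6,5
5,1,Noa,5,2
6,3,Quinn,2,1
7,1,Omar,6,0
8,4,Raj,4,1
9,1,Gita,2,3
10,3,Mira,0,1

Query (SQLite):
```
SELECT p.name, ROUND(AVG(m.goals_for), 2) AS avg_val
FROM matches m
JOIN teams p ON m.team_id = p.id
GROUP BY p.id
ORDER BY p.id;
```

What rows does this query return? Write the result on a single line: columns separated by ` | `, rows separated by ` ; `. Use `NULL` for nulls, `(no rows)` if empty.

Join each matches row to its teams via team_id.
Group joined rows by teams.id; compute ROUND(AVG(m.goals_for), 2) per group.
  1: ids {3, 4, 5, 7, 9} → ROUND(AVG(m.goals_for), 2)=4.4
  3: ids {2, 6, 10} → ROUND(AVG(m.goals_for), 2)=1.67
  4: ids {1, 8} → ROUND(AVG(m.goals_for), 2)=2.5

Sensor | 4.4 ; Sensor | 1.67 ; Valve | 2.5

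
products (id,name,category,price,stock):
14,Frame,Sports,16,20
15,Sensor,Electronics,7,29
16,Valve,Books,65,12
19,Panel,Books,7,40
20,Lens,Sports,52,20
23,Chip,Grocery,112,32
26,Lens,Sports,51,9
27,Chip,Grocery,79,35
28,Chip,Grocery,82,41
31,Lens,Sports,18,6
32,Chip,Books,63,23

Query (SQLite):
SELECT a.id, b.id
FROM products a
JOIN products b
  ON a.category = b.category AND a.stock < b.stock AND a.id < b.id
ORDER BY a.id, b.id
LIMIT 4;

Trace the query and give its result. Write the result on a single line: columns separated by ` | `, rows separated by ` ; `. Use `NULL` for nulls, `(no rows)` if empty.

Pairs (a,b) with same category, a.stock < b.stock, a.id < b.id.
category groups: Books:{16,19,32} Electronics:{15} Grocery:{23,27,28} Sports:{14,20,26,31}
Ordered by (a.id, b.id); first 4.

16 | 19 ; 16 | 32 ; 23 | 27 ; 23 | 28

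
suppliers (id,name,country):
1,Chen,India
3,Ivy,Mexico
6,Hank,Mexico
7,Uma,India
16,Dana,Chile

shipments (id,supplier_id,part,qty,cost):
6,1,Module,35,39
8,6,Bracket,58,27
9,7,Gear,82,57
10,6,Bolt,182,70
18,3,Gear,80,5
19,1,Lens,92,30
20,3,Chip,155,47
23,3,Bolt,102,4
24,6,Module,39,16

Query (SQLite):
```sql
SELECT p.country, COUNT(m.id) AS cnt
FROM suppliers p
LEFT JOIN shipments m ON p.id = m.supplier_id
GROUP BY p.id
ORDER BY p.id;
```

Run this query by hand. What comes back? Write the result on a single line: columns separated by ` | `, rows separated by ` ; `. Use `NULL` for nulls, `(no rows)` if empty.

India | 2 ; Mexico | 3 ; Mexico | 3 ; India | 1 ; Chile | 0

LEFT JOIN keeps every suppliers row; unmatched ones get NULL for shipments columns.
Group by suppliers.id and compute COUNT(m.id). COUNT(col) of an all-NULL group is 0.
  1: ids {6, 19} → COUNT(m.id)=2
  3: ids {18, 20, 23} → COUNT(m.id)=3
  6: ids {8, 10, 24} → COUNT(m.id)=3
  7: ids {9} → COUNT(m.id)=1
  16: ids {—} → COUNT(m.id)=0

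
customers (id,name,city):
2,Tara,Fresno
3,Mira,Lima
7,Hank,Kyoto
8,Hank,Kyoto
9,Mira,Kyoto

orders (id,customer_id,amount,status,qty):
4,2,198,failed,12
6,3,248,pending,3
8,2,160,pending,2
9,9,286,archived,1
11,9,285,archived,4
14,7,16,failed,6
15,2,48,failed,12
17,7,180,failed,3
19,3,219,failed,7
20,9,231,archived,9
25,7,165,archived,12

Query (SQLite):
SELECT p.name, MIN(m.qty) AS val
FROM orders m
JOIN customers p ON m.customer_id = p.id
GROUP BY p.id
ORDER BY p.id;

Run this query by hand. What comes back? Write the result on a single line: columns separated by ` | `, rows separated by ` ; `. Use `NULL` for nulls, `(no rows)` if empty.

Tara | 2 ; Mira | 3 ; Hank | 3 ; Mira | 1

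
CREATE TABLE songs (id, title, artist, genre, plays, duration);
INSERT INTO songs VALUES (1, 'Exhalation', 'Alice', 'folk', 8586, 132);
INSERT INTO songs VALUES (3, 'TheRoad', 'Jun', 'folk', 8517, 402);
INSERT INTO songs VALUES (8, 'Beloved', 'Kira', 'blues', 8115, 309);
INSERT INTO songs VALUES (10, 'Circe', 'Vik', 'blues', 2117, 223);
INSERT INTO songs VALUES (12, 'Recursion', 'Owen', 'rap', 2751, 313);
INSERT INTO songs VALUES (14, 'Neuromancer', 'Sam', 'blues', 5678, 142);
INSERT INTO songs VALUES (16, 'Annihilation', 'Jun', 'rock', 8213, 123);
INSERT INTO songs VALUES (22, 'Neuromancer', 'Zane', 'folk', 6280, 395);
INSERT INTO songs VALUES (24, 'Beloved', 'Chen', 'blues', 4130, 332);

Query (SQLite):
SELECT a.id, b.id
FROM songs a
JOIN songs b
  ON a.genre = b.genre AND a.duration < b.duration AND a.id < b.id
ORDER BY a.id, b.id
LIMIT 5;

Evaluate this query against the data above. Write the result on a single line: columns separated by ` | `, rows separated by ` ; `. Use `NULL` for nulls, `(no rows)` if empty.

Pairs (a,b) with same genre, a.duration < b.duration, a.id < b.id.
genre groups: blues:{8,10,14,24} folk:{1,3,22} rap:{12} rock:{16}
Ordered by (a.id, b.id); first 5.

1 | 3 ; 1 | 22 ; 8 | 24 ; 10 | 24 ; 14 | 24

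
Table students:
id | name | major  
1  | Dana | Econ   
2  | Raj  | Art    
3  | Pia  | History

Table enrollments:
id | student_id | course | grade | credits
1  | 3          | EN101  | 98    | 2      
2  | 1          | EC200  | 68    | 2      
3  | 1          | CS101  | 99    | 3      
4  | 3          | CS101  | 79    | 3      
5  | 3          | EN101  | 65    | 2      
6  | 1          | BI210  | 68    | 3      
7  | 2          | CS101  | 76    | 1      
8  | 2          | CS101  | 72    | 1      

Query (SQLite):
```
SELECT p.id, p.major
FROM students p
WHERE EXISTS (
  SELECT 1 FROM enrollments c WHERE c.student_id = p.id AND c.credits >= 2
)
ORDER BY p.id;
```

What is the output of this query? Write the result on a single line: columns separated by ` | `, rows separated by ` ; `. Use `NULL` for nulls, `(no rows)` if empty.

1 | Econ ; 3 | History

For each students row, check whether any enrollments with matching student_id has credits >= 2.
Keep rows where that is true.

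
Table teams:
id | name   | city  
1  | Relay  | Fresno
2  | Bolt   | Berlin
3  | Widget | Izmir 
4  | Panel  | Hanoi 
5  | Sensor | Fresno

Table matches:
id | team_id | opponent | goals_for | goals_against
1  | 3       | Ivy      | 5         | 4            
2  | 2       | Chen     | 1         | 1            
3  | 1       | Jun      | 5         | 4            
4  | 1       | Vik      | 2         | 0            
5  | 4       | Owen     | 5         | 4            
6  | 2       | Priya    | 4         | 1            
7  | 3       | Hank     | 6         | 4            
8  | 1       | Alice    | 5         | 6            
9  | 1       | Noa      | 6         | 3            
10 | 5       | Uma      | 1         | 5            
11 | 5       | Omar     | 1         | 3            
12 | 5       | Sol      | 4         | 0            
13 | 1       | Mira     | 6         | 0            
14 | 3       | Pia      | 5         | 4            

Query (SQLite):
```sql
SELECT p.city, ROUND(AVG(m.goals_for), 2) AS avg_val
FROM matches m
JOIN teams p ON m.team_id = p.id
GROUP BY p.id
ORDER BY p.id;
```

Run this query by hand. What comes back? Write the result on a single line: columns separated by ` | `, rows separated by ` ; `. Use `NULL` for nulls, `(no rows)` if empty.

Fresno | 4.8 ; Berlin | 2.5 ; Izmir | 5.33 ; Hanoi | 5 ; Fresno | 2

Join each matches row to its teams via team_id.
Group joined rows by teams.id; compute ROUND(AVG(m.goals_for), 2) per group.
  1: ids {3, 4, 8, 9, 13} → ROUND(AVG(m.goals_for), 2)=4.8
  2: ids {2, 6} → ROUND(AVG(m.goals_for), 2)=2.5
  3: ids {1, 7, 14} → ROUND(AVG(m.goals_for), 2)=5.33
  4: ids {5} → ROUND(AVG(m.goals_for), 2)=5
  5: ids {10, 11, 12} → ROUND(AVG(m.goals_for), 2)=2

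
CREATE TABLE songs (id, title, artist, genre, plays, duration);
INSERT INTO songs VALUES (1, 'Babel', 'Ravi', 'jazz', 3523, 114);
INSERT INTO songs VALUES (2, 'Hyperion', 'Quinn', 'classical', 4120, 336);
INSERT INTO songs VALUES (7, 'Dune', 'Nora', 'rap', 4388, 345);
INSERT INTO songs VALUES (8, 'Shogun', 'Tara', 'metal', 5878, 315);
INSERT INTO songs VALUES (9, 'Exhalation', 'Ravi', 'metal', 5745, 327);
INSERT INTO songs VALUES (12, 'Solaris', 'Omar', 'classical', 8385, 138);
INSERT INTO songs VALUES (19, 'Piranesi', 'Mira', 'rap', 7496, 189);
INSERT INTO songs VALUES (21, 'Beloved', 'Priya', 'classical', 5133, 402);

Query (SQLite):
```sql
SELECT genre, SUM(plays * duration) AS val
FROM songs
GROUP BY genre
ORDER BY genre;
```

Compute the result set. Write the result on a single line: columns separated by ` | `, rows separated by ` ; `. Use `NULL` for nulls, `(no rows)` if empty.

For each row compute plays * duration.
Group by genre; take SUM of the expression per group.
  classical: ids {2, 12, 21} → SUM(plays * duration)=4604916
  jazz: ids {1} → SUM(plays * duration)=401622
  metal: ids {8, 9} → SUM(plays * duration)=3730185
  rap: ids {7, 19} → SUM(plays * duration)=2930604

classical | 4604916 ; jazz | 401622 ; metal | 3730185 ; rap | 2930604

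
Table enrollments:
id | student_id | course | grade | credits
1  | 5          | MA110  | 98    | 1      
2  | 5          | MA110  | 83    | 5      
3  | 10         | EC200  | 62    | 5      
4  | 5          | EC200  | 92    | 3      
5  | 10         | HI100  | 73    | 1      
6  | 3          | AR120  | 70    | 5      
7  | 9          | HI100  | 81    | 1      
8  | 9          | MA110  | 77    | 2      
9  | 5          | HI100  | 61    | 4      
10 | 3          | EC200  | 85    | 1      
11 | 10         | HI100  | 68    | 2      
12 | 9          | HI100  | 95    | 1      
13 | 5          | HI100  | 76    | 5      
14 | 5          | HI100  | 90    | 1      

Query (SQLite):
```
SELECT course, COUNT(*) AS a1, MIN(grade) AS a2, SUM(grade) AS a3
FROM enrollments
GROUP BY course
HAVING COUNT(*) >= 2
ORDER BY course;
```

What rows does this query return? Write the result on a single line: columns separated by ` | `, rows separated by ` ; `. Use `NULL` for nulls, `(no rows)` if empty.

EC200 | 3 | 62 | 239 ; HI100 | 7 | 61 | 544 ; MA110 | 3 | 77 | 258

Group enrollments by course.
Per group compute: COUNT(*), MIN(grade), SUM(grade).
HAVING: drop groups with fewer than 2 rows.
  AR120: ids {6} → COUNT(*)=1, MIN(grade)=70, SUM(grade)=70
  EC200: ids {3, 4, 10} → COUNT(*)=3, MIN(grade)=62, SUM(grade)=239
  HI100: ids {5, 7, 9, 11, 12, 13, 14} → COUNT(*)=7, MIN(grade)=61, SUM(grade)=544
  MA110: ids {1, 2, 8} → COUNT(*)=3, MIN(grade)=77, SUM(grade)=258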